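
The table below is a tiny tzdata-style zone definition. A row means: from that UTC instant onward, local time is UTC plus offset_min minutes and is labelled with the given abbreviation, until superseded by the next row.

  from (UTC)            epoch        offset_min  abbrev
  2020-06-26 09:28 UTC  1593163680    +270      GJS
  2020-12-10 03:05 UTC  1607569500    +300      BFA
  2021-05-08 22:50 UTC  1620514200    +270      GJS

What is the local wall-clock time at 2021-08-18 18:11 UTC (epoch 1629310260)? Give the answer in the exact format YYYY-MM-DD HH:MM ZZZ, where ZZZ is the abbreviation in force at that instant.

2021-08-18 22:41 GJS

Query: 2021-08-18 18:11 UTC
Rule 3/3 (GJS, +04:30): 2021-05-08 22:50 UTC ≤ query < +∞
18·60 + 11 + 270 = 1361 min
1361 = 0·1440 + 1361; 1361 = 22·60 + 41 → 22:41, same day
→ 2021-08-18 22:41 GJS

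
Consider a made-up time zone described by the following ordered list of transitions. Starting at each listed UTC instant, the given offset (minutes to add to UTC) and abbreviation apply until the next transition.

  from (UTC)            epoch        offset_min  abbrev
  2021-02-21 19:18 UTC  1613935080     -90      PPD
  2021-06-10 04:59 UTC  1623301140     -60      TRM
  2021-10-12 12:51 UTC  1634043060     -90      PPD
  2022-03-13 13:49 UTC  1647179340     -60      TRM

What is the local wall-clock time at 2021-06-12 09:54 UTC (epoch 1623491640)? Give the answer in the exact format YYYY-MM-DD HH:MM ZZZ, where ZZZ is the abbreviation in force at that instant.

2021-06-12 08:54 TRM

Query: 2021-06-12 09:54 UTC
Rule 2/4 (TRM, -01:00): 2021-06-10 04:59 UTC ≤ query < 2021-10-12 12:51 UTC
9·60 + 54 - 60 = 534 min
534 = 0·1440 + 534; 534 = 8·60 + 54 → 08:54, same day
→ 2021-06-12 08:54 TRM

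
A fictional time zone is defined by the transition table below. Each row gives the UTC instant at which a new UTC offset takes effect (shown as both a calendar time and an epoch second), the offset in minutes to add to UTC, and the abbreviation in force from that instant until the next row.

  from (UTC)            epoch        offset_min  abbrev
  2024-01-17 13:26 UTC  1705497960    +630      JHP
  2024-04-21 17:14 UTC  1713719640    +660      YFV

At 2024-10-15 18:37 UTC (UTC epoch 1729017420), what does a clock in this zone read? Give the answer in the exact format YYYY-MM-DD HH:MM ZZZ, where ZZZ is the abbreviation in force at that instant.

2024-10-16 05:37 YFV

Query: 2024-10-15 18:37 UTC
Rule 2/2 (YFV, +11:00): 2024-04-21 17:14 UTC ≤ query < +∞
18·60 + 37 + 660 = 1777 min
1777 = 1·1440 + 337; 337 = 5·60 + 37 → 05:37, 2024-10-15 + 1 day = 2024-10-16
→ 2024-10-16 05:37 YFV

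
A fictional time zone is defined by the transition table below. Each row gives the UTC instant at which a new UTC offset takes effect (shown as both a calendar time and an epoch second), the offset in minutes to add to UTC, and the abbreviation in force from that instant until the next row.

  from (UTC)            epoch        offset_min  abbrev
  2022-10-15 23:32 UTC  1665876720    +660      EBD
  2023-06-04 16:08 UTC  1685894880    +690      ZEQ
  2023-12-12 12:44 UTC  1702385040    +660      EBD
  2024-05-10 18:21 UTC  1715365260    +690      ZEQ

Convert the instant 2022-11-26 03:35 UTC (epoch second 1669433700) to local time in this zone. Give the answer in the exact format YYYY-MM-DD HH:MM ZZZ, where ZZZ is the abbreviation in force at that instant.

Query: 2022-11-26 03:35 UTC
Rule 1/4 (EBD, +11:00): 2022-10-15 23:32 UTC ≤ query < 2023-06-04 16:08 UTC
3·60 + 35 + 660 = 875 min
875 = 0·1440 + 875; 875 = 14·60 + 35 → 14:35, same day
→ 2022-11-26 14:35 EBD

2022-11-26 14:35 EBD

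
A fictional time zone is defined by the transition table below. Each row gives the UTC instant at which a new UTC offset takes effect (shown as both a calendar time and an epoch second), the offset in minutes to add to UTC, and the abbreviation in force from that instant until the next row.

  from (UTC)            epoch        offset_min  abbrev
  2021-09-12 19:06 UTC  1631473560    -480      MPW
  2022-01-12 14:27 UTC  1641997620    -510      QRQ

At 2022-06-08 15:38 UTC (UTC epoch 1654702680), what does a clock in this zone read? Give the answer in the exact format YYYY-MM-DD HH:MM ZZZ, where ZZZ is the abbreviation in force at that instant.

2022-06-08 07:08 QRQ

Query: 2022-06-08 15:38 UTC
Rule 2/2 (QRQ, -08:30): 2022-01-12 14:27 UTC ≤ query < +∞
15·60 + 38 - 510 = 428 min
428 = 0·1440 + 428; 428 = 7·60 + 8 → 07:08, same day
→ 2022-06-08 07:08 QRQ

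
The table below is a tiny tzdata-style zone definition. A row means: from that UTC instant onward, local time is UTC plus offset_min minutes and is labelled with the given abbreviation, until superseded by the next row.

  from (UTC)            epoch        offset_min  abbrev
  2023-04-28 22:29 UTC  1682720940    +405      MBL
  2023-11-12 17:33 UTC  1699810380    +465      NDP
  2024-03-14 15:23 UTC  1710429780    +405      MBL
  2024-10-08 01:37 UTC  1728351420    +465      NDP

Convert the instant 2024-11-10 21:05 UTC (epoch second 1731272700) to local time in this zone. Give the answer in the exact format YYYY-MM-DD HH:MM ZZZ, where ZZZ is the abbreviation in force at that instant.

2024-11-11 04:50 NDP

Query: 2024-11-10 21:05 UTC
Rule 4/4 (NDP, +07:45): 2024-10-08 01:37 UTC ≤ query < +∞
21·60 + 5 + 465 = 1730 min
1730 = 1·1440 + 290; 290 = 4·60 + 50 → 04:50, 2024-11-10 + 1 day = 2024-11-11
→ 2024-11-11 04:50 NDP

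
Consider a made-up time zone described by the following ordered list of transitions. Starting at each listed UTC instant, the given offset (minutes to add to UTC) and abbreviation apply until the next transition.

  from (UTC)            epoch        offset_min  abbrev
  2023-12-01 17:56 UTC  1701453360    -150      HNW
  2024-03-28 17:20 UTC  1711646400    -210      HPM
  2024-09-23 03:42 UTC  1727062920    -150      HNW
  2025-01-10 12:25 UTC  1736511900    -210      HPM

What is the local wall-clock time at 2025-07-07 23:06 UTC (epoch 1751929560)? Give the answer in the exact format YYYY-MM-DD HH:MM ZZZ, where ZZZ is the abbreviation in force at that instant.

2025-07-07 19:36 HPM

Query: 2025-07-07 23:06 UTC
Rule 4/4 (HPM, -03:30): 2025-01-10 12:25 UTC ≤ query < +∞
23·60 + 6 - 210 = 1176 min
1176 = 0·1440 + 1176; 1176 = 19·60 + 36 → 19:36, same day
→ 2025-07-07 19:36 HPM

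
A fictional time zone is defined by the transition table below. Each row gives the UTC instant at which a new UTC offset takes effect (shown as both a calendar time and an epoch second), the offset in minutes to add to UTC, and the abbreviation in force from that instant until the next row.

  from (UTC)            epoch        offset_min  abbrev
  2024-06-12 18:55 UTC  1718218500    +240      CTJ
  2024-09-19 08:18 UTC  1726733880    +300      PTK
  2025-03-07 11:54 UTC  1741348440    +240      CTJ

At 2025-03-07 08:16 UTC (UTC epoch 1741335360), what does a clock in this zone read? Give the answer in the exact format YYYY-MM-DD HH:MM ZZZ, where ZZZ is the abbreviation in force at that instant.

Query: 2025-03-07 08:16 UTC
Rule 2/3 (PTK, +05:00): 2024-09-19 08:18 UTC ≤ query < 2025-03-07 11:54 UTC
8·60 + 16 + 300 = 796 min
796 = 0·1440 + 796; 796 = 13·60 + 16 → 13:16, same day
→ 2025-03-07 13:16 PTK

2025-03-07 13:16 PTK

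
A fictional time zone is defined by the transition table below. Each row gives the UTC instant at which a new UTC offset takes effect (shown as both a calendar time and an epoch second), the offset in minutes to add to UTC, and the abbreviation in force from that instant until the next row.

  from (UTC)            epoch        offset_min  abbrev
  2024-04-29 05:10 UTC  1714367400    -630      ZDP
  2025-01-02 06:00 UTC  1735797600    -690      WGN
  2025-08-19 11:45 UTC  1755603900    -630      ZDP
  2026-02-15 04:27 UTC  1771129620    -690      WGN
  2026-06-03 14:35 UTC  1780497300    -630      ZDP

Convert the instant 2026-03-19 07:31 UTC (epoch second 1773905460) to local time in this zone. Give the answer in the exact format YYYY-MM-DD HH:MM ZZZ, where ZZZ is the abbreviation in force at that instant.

Query: 2026-03-19 07:31 UTC
Rule 4/5 (WGN, -11:30): 2026-02-15 04:27 UTC ≤ query < 2026-06-03 14:35 UTC
7·60 + 31 - 690 = -239 min
-239 = -1·1440 + 1201; 1201 = 20·60 + 1 → 20:01, 2026-03-19 - 1 day = 2026-03-18
→ 2026-03-18 20:01 WGN

2026-03-18 20:01 WGN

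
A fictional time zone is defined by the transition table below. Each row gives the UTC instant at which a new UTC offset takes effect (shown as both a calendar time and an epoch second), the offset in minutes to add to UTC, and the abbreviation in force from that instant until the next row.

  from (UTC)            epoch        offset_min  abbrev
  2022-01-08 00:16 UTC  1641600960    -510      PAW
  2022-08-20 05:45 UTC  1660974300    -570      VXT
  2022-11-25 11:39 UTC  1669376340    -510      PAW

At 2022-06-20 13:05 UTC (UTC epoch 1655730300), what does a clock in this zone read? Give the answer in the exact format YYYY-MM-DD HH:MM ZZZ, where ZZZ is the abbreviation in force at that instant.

Query: 2022-06-20 13:05 UTC
Rule 1/3 (PAW, -08:30): 2022-01-08 00:16 UTC ≤ query < 2022-08-20 05:45 UTC
13·60 + 5 - 510 = 275 min
275 = 0·1440 + 275; 275 = 4·60 + 35 → 04:35, same day
→ 2022-06-20 04:35 PAW

2022-06-20 04:35 PAW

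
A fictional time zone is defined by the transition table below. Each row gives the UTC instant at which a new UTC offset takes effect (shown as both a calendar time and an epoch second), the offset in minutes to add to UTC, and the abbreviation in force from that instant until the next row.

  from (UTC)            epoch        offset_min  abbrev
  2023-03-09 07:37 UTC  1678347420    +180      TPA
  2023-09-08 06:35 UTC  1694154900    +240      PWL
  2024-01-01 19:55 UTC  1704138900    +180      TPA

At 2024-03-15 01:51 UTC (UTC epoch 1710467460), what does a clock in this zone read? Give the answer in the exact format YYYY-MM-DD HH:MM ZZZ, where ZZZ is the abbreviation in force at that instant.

2024-03-15 04:51 TPA

Query: 2024-03-15 01:51 UTC
Rule 3/3 (TPA, +03:00): 2024-01-01 19:55 UTC ≤ query < +∞
1·60 + 51 + 180 = 291 min
291 = 0·1440 + 291; 291 = 4·60 + 51 → 04:51, same day
→ 2024-03-15 04:51 TPA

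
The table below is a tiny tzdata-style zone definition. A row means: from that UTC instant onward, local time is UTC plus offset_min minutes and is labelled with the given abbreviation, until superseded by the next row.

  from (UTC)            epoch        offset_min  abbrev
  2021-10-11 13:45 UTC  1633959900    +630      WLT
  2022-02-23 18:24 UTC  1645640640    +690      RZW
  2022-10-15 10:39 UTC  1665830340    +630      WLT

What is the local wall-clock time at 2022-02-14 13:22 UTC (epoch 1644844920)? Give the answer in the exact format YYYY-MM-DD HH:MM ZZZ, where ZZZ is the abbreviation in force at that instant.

2022-02-14 23:52 WLT

Query: 2022-02-14 13:22 UTC
Rule 1/3 (WLT, +10:30): 2021-10-11 13:45 UTC ≤ query < 2022-02-23 18:24 UTC
13·60 + 22 + 630 = 1432 min
1432 = 0·1440 + 1432; 1432 = 23·60 + 52 → 23:52, same day
→ 2022-02-14 23:52 WLT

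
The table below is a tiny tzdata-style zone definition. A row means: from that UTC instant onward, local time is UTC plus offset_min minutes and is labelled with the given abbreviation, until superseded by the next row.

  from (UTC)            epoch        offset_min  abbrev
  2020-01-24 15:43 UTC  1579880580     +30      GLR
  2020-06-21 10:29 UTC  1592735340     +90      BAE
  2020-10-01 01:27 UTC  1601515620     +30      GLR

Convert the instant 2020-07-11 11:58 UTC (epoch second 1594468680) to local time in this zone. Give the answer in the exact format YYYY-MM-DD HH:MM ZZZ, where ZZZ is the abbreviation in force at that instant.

Query: 2020-07-11 11:58 UTC
Rule 2/3 (BAE, +01:30): 2020-06-21 10:29 UTC ≤ query < 2020-10-01 01:27 UTC
11·60 + 58 + 90 = 808 min
808 = 0·1440 + 808; 808 = 13·60 + 28 → 13:28, same day
→ 2020-07-11 13:28 BAE

2020-07-11 13:28 BAE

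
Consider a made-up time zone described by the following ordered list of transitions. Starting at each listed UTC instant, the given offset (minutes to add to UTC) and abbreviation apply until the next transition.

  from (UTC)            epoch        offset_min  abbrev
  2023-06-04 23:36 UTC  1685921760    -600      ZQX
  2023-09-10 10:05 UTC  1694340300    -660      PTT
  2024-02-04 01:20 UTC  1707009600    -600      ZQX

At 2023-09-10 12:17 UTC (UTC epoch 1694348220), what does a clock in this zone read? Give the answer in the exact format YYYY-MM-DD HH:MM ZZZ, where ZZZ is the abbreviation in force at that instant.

Query: 2023-09-10 12:17 UTC
Rule 2/3 (PTT, -11:00): 2023-09-10 10:05 UTC ≤ query < 2024-02-04 01:20 UTC
12·60 + 17 - 660 = 77 min
77 = 0·1440 + 77; 77 = 1·60 + 17 → 01:17, same day
→ 2023-09-10 01:17 PTT

2023-09-10 01:17 PTT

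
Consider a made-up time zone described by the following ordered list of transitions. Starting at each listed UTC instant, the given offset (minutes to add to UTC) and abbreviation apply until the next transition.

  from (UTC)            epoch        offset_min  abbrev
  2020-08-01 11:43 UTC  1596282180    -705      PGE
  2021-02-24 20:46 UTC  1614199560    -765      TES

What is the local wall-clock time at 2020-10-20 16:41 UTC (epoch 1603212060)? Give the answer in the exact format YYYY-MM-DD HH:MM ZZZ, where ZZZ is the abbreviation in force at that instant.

Query: 2020-10-20 16:41 UTC
Rule 1/2 (PGE, -11:45): 2020-08-01 11:43 UTC ≤ query < 2021-02-24 20:46 UTC
16·60 + 41 - 705 = 296 min
296 = 0·1440 + 296; 296 = 4·60 + 56 → 04:56, same day
→ 2020-10-20 04:56 PGE

2020-10-20 04:56 PGE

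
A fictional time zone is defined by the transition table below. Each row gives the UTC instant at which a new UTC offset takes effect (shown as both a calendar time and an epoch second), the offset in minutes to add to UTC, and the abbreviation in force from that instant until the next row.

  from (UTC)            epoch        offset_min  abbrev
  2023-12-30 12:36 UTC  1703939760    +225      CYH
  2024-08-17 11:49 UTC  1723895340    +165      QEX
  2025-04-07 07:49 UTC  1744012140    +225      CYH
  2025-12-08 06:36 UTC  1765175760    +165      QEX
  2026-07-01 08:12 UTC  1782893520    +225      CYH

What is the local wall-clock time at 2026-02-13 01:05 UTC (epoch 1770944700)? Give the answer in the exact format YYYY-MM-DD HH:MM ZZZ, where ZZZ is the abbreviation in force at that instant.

2026-02-13 03:50 QEX

Query: 2026-02-13 01:05 UTC
Rule 4/5 (QEX, +02:45): 2025-12-08 06:36 UTC ≤ query < 2026-07-01 08:12 UTC
1·60 + 5 + 165 = 230 min
230 = 0·1440 + 230; 230 = 3·60 + 50 → 03:50, same day
→ 2026-02-13 03:50 QEX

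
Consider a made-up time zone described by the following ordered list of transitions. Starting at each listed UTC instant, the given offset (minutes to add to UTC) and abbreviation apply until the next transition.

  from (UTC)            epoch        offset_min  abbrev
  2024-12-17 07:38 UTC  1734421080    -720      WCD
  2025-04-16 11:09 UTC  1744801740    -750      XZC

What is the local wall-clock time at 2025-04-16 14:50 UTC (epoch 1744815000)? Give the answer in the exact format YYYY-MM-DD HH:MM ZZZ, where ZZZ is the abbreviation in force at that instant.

Query: 2025-04-16 14:50 UTC
Rule 2/2 (XZC, -12:30): 2025-04-16 11:09 UTC ≤ query < +∞
14·60 + 50 - 750 = 140 min
140 = 0·1440 + 140; 140 = 2·60 + 20 → 02:20, same day
→ 2025-04-16 02:20 XZC

2025-04-16 02:20 XZC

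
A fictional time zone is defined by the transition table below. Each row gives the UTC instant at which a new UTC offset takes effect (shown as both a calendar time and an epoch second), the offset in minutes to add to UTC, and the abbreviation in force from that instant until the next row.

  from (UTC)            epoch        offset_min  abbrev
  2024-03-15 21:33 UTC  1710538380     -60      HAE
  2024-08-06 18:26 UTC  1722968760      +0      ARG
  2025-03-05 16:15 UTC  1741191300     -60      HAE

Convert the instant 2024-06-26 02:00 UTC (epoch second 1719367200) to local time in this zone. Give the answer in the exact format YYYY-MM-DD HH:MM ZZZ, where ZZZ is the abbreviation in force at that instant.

Query: 2024-06-26 02:00 UTC
Rule 1/3 (HAE, -01:00): 2024-03-15 21:33 UTC ≤ query < 2024-08-06 18:26 UTC
2·60 + 0 - 60 = 60 min
60 = 0·1440 + 60; 60 = 1·60 + 0 → 01:00, same day
→ 2024-06-26 01:00 HAE

2024-06-26 01:00 HAE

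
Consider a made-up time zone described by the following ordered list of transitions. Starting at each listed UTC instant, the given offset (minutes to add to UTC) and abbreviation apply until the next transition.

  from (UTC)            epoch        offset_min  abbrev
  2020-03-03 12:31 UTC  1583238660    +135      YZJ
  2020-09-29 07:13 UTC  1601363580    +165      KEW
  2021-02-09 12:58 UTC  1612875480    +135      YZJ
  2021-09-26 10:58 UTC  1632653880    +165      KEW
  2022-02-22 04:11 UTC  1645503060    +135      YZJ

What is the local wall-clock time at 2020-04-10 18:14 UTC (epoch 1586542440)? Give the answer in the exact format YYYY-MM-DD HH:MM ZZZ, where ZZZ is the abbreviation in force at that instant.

2020-04-10 20:29 YZJ

Query: 2020-04-10 18:14 UTC
Rule 1/5 (YZJ, +02:15): 2020-03-03 12:31 UTC ≤ query < 2020-09-29 07:13 UTC
18·60 + 14 + 135 = 1229 min
1229 = 0·1440 + 1229; 1229 = 20·60 + 29 → 20:29, same day
→ 2020-04-10 20:29 YZJ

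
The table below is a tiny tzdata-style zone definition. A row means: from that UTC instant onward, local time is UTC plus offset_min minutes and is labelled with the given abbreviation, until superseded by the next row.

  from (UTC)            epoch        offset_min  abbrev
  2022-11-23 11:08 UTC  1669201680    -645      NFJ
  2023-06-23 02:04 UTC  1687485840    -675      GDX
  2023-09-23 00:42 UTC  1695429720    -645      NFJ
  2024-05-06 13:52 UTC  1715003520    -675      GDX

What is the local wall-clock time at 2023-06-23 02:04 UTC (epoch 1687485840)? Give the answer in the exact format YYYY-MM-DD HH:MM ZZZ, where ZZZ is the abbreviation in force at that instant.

Query: 2023-06-23 02:04 UTC
Rule 2/4 (GDX, -11:15): 2023-06-23 02:04 UTC ≤ query < 2023-09-23 00:42 UTC
2·60 + 4 - 675 = -551 min
-551 = -1·1440 + 889; 889 = 14·60 + 49 → 14:49, 2023-06-23 - 1 day = 2023-06-22
→ 2023-06-22 14:49 GDX

2023-06-22 14:49 GDX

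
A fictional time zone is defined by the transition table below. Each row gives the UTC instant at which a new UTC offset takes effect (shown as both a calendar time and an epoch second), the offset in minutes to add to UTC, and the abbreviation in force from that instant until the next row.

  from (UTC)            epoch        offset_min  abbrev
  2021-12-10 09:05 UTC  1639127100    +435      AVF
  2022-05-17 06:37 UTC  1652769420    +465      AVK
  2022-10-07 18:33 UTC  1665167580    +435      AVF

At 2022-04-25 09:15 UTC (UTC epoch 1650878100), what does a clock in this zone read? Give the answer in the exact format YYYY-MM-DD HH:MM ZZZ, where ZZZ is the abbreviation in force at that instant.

Query: 2022-04-25 09:15 UTC
Rule 1/3 (AVF, +07:15): 2021-12-10 09:05 UTC ≤ query < 2022-05-17 06:37 UTC
9·60 + 15 + 435 = 990 min
990 = 0·1440 + 990; 990 = 16·60 + 30 → 16:30, same day
→ 2022-04-25 16:30 AVF

2022-04-25 16:30 AVF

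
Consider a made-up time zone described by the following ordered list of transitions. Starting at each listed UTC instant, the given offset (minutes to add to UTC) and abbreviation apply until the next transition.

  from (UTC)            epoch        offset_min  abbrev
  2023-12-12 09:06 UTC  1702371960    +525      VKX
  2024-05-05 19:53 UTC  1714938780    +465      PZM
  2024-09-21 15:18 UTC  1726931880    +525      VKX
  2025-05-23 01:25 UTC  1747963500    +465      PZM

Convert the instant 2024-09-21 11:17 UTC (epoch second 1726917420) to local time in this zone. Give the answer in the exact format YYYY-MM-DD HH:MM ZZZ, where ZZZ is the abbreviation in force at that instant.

Query: 2024-09-21 11:17 UTC
Rule 2/4 (PZM, +07:45): 2024-05-05 19:53 UTC ≤ query < 2024-09-21 15:18 UTC
11·60 + 17 + 465 = 1142 min
1142 = 0·1440 + 1142; 1142 = 19·60 + 2 → 19:02, same day
→ 2024-09-21 19:02 PZM

2024-09-21 19:02 PZM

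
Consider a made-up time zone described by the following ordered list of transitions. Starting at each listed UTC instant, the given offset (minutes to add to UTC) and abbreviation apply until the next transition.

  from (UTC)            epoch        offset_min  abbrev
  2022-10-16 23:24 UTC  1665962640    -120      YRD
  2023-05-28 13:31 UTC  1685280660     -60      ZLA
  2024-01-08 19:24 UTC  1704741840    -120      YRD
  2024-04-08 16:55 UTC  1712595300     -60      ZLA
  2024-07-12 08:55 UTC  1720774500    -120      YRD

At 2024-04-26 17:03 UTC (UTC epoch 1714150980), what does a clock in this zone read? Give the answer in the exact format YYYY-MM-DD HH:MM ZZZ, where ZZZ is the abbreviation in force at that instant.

Query: 2024-04-26 17:03 UTC
Rule 4/5 (ZLA, -01:00): 2024-04-08 16:55 UTC ≤ query < 2024-07-12 08:55 UTC
17·60 + 3 - 60 = 963 min
963 = 0·1440 + 963; 963 = 16·60 + 3 → 16:03, same day
→ 2024-04-26 16:03 ZLA

2024-04-26 16:03 ZLA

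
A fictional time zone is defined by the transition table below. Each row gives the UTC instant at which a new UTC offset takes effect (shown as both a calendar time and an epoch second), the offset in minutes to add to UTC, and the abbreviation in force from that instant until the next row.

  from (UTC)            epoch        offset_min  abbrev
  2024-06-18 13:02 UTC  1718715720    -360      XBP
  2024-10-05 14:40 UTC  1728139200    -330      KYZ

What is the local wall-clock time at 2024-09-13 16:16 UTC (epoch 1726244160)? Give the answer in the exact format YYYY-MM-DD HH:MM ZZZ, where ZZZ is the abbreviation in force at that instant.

2024-09-13 10:16 XBP

Query: 2024-09-13 16:16 UTC
Rule 1/2 (XBP, -06:00): 2024-06-18 13:02 UTC ≤ query < 2024-10-05 14:40 UTC
16·60 + 16 - 360 = 616 min
616 = 0·1440 + 616; 616 = 10·60 + 16 → 10:16, same day
→ 2024-09-13 10:16 XBP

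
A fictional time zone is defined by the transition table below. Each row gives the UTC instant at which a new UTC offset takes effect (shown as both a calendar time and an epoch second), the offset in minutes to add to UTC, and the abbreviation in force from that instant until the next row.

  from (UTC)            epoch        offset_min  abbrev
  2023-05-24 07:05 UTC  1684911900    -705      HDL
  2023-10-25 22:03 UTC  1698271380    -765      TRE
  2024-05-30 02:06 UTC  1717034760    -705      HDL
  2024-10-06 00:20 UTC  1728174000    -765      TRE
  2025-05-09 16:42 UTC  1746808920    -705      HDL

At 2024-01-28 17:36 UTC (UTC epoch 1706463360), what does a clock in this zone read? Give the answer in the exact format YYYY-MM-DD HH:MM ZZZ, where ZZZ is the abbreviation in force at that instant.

Query: 2024-01-28 17:36 UTC
Rule 2/5 (TRE, -12:45): 2023-10-25 22:03 UTC ≤ query < 2024-05-30 02:06 UTC
17·60 + 36 - 765 = 291 min
291 = 0·1440 + 291; 291 = 4·60 + 51 → 04:51, same day
→ 2024-01-28 04:51 TRE

2024-01-28 04:51 TRE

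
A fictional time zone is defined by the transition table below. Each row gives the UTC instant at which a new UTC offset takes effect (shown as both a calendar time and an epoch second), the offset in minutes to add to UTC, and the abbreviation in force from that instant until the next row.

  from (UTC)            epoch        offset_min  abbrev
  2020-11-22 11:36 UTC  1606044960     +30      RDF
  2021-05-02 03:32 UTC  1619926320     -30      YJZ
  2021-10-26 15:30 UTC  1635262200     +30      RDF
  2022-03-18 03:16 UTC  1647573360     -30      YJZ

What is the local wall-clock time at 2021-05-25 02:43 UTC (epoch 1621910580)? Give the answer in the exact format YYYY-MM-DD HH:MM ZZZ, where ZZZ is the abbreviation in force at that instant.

2021-05-25 02:13 YJZ

Query: 2021-05-25 02:43 UTC
Rule 2/4 (YJZ, -00:30): 2021-05-02 03:32 UTC ≤ query < 2021-10-26 15:30 UTC
2·60 + 43 - 30 = 133 min
133 = 0·1440 + 133; 133 = 2·60 + 13 → 02:13, same day
→ 2021-05-25 02:13 YJZ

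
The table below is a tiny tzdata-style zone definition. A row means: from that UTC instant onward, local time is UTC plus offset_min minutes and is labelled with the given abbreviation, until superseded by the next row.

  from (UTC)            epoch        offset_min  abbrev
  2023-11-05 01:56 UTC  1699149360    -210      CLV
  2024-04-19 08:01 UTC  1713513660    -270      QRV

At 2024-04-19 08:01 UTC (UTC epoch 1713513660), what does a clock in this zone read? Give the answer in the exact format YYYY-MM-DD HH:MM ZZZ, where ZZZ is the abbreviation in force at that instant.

Query: 2024-04-19 08:01 UTC
Rule 2/2 (QRV, -04:30): 2024-04-19 08:01 UTC ≤ query < +∞
8·60 + 1 - 270 = 211 min
211 = 0·1440 + 211; 211 = 3·60 + 31 → 03:31, same day
→ 2024-04-19 03:31 QRV

2024-04-19 03:31 QRV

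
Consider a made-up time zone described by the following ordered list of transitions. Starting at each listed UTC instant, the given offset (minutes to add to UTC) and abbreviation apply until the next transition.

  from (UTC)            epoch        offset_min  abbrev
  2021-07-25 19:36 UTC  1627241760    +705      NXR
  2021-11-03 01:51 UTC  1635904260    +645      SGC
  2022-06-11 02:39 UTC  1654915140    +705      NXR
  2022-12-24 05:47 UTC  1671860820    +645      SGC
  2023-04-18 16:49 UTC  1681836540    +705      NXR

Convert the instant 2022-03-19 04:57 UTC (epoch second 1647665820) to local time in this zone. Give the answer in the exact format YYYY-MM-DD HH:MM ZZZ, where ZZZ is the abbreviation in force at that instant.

Query: 2022-03-19 04:57 UTC
Rule 2/5 (SGC, +10:45): 2021-11-03 01:51 UTC ≤ query < 2022-06-11 02:39 UTC
4·60 + 57 + 645 = 942 min
942 = 0·1440 + 942; 942 = 15·60 + 42 → 15:42, same day
→ 2022-03-19 15:42 SGC

2022-03-19 15:42 SGC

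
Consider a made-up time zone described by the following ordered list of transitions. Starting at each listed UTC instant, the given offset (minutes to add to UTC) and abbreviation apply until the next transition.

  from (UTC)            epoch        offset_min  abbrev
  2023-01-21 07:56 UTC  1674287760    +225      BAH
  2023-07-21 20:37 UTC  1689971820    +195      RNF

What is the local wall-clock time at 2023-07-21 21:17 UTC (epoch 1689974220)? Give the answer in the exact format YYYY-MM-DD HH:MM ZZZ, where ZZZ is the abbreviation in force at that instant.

2023-07-22 00:32 RNF

Query: 2023-07-21 21:17 UTC
Rule 2/2 (RNF, +03:15): 2023-07-21 20:37 UTC ≤ query < +∞
21·60 + 17 + 195 = 1472 min
1472 = 1·1440 + 32; 32 = 0·60 + 32 → 00:32, 2023-07-21 + 1 day = 2023-07-22
→ 2023-07-22 00:32 RNF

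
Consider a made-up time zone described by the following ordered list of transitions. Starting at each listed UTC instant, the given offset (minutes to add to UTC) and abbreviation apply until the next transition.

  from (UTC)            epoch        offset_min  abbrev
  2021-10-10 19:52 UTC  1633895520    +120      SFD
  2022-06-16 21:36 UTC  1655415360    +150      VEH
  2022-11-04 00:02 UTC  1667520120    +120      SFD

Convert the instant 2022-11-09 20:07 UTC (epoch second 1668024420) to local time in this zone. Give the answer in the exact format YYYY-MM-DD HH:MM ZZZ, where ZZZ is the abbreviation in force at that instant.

2022-11-09 22:07 SFD

Query: 2022-11-09 20:07 UTC
Rule 3/3 (SFD, +02:00): 2022-11-04 00:02 UTC ≤ query < +∞
20·60 + 7 + 120 = 1327 min
1327 = 0·1440 + 1327; 1327 = 22·60 + 7 → 22:07, same day
→ 2022-11-09 22:07 SFD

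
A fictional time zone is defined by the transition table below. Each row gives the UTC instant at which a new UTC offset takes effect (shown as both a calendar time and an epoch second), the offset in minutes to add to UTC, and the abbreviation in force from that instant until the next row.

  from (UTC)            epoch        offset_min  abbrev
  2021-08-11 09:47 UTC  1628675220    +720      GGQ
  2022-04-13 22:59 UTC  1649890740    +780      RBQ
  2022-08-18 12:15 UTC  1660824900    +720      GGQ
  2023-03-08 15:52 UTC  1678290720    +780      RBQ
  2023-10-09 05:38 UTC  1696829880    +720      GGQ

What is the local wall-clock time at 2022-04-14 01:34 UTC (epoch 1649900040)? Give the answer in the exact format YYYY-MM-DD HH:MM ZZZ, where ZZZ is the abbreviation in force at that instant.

Query: 2022-04-14 01:34 UTC
Rule 2/5 (RBQ, +13:00): 2022-04-13 22:59 UTC ≤ query < 2022-08-18 12:15 UTC
1·60 + 34 + 780 = 874 min
874 = 0·1440 + 874; 874 = 14·60 + 34 → 14:34, same day
→ 2022-04-14 14:34 RBQ

2022-04-14 14:34 RBQ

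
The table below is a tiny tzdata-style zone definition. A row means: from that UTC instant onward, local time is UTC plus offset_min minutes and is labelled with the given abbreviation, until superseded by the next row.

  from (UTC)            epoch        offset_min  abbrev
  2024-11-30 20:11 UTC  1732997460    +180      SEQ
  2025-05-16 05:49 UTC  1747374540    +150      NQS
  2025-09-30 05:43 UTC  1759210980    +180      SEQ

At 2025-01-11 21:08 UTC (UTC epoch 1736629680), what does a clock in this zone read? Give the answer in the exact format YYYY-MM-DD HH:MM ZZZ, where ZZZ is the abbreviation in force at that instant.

Query: 2025-01-11 21:08 UTC
Rule 1/3 (SEQ, +03:00): 2024-11-30 20:11 UTC ≤ query < 2025-05-16 05:49 UTC
21·60 + 8 + 180 = 1448 min
1448 = 1·1440 + 8; 8 = 0·60 + 8 → 00:08, 2025-01-11 + 1 day = 2025-01-12
→ 2025-01-12 00:08 SEQ

2025-01-12 00:08 SEQ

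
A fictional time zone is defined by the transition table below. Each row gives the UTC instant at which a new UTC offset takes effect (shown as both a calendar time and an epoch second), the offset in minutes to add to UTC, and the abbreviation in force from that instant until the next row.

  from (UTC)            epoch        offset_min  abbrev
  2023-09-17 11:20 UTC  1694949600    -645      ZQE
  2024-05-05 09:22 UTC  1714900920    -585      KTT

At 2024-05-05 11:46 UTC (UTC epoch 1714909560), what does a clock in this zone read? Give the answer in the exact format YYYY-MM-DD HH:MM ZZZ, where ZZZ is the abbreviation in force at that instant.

2024-05-05 02:01 KTT

Query: 2024-05-05 11:46 UTC
Rule 2/2 (KTT, -09:45): 2024-05-05 09:22 UTC ≤ query < +∞
11·60 + 46 - 585 = 121 min
121 = 0·1440 + 121; 121 = 2·60 + 1 → 02:01, same day
→ 2024-05-05 02:01 KTT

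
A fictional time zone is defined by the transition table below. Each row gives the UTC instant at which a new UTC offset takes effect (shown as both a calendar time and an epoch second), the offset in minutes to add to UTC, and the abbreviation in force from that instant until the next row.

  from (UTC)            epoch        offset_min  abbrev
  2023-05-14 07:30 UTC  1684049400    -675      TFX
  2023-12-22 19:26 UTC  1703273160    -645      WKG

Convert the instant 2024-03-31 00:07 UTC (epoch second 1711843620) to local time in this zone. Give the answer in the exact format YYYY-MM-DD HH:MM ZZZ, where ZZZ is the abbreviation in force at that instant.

Query: 2024-03-31 00:07 UTC
Rule 2/2 (WKG, -10:45): 2023-12-22 19:26 UTC ≤ query < +∞
0·60 + 7 - 645 = -638 min
-638 = -1·1440 + 802; 802 = 13·60 + 22 → 13:22, 2024-03-31 - 1 day = 2024-03-30
→ 2024-03-30 13:22 WKG

2024-03-30 13:22 WKG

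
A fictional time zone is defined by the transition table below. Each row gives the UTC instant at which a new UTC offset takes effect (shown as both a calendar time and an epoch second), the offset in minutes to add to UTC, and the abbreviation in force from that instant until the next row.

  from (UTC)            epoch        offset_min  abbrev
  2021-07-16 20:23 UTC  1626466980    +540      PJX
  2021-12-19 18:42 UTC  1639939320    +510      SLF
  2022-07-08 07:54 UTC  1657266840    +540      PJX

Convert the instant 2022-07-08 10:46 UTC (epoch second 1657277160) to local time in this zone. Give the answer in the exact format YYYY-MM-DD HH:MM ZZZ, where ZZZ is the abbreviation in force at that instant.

Query: 2022-07-08 10:46 UTC
Rule 3/3 (PJX, +09:00): 2022-07-08 07:54 UTC ≤ query < +∞
10·60 + 46 + 540 = 1186 min
1186 = 0·1440 + 1186; 1186 = 19·60 + 46 → 19:46, same day
→ 2022-07-08 19:46 PJX

2022-07-08 19:46 PJX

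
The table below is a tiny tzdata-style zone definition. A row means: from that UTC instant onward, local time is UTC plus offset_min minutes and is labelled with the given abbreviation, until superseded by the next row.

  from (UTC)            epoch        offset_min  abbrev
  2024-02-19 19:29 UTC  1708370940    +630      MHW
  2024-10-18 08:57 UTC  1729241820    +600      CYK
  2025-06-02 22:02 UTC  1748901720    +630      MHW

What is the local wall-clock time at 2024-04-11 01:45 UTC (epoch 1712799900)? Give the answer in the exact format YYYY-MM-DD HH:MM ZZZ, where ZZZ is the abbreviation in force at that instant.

Query: 2024-04-11 01:45 UTC
Rule 1/3 (MHW, +10:30): 2024-02-19 19:29 UTC ≤ query < 2024-10-18 08:57 UTC
1·60 + 45 + 630 = 735 min
735 = 0·1440 + 735; 735 = 12·60 + 15 → 12:15, same day
→ 2024-04-11 12:15 MHW

2024-04-11 12:15 MHW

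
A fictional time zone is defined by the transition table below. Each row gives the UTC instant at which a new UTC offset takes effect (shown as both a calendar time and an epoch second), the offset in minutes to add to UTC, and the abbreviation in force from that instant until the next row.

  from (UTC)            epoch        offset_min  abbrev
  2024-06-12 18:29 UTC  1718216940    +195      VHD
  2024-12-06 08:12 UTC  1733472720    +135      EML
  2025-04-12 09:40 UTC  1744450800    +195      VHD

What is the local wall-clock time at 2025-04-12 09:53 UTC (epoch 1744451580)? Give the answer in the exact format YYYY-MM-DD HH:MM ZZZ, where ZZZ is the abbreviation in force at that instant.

2025-04-12 13:08 VHD

Query: 2025-04-12 09:53 UTC
Rule 3/3 (VHD, +03:15): 2025-04-12 09:40 UTC ≤ query < +∞
9·60 + 53 + 195 = 788 min
788 = 0·1440 + 788; 788 = 13·60 + 8 → 13:08, same day
→ 2025-04-12 13:08 VHD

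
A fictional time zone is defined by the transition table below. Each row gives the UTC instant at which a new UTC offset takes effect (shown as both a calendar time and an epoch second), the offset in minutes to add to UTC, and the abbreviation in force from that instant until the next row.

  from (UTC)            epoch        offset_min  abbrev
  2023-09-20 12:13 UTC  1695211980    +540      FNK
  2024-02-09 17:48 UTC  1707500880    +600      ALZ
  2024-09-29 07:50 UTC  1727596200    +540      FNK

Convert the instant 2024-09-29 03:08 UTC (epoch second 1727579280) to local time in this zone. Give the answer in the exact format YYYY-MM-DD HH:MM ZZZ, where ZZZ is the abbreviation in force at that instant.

Query: 2024-09-29 03:08 UTC
Rule 2/3 (ALZ, +10:00): 2024-02-09 17:48 UTC ≤ query < 2024-09-29 07:50 UTC
3·60 + 8 + 600 = 788 min
788 = 0·1440 + 788; 788 = 13·60 + 8 → 13:08, same day
→ 2024-09-29 13:08 ALZ

2024-09-29 13:08 ALZ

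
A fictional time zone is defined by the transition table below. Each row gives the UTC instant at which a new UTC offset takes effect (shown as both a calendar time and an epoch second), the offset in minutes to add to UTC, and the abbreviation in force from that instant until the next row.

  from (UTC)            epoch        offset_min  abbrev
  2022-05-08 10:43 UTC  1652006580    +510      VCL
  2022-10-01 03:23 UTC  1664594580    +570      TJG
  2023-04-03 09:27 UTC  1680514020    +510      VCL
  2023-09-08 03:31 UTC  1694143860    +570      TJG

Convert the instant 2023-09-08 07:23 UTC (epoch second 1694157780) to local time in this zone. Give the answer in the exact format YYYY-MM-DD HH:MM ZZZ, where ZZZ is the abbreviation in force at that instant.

2023-09-08 16:53 TJG

Query: 2023-09-08 07:23 UTC
Rule 4/4 (TJG, +09:30): 2023-09-08 03:31 UTC ≤ query < +∞
7·60 + 23 + 570 = 1013 min
1013 = 0·1440 + 1013; 1013 = 16·60 + 53 → 16:53, same day
→ 2023-09-08 16:53 TJG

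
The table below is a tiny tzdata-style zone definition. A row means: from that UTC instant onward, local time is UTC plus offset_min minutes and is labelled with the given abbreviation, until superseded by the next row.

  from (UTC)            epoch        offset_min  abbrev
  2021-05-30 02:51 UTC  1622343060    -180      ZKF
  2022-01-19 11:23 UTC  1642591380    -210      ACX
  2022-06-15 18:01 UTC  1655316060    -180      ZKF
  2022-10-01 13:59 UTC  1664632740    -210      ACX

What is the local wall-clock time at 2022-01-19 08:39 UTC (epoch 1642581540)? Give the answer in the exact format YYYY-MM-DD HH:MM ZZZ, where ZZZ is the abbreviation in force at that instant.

2022-01-19 05:39 ZKF

Query: 2022-01-19 08:39 UTC
Rule 1/4 (ZKF, -03:00): 2021-05-30 02:51 UTC ≤ query < 2022-01-19 11:23 UTC
8·60 + 39 - 180 = 339 min
339 = 0·1440 + 339; 339 = 5·60 + 39 → 05:39, same day
→ 2022-01-19 05:39 ZKF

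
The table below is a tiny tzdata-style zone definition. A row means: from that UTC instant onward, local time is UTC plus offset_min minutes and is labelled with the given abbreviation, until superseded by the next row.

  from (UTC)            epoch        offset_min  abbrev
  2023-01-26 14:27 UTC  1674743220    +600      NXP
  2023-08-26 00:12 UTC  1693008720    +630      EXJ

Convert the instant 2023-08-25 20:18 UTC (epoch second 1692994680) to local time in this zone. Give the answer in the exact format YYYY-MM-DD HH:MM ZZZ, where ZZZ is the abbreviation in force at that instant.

Query: 2023-08-25 20:18 UTC
Rule 1/2 (NXP, +10:00): 2023-01-26 14:27 UTC ≤ query < 2023-08-26 00:12 UTC
20·60 + 18 + 600 = 1818 min
1818 = 1·1440 + 378; 378 = 6·60 + 18 → 06:18, 2023-08-25 + 1 day = 2023-08-26
→ 2023-08-26 06:18 NXP

2023-08-26 06:18 NXP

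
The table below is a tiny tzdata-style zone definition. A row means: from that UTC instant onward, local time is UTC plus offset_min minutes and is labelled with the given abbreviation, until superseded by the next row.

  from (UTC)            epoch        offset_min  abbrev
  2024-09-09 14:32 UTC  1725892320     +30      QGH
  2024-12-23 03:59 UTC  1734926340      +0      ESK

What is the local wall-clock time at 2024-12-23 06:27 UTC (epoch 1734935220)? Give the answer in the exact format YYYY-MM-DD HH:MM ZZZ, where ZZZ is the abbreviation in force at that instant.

Query: 2024-12-23 06:27 UTC
Rule 2/2 (ESK, +00:00): 2024-12-23 03:59 UTC ≤ query < +∞
6·60 + 27 + 0 = 387 min
387 = 0·1440 + 387; 387 = 6·60 + 27 → 06:27, same day
→ 2024-12-23 06:27 ESK

2024-12-23 06:27 ESK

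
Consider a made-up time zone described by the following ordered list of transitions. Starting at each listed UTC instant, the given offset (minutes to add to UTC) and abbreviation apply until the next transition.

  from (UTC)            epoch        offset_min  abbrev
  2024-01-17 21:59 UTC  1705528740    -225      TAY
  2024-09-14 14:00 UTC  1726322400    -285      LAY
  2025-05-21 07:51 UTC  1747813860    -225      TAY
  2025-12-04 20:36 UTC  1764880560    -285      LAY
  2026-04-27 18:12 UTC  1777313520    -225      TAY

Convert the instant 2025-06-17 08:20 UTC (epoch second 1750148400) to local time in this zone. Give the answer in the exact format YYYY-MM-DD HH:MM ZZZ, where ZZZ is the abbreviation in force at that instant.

2025-06-17 04:35 TAY

Query: 2025-06-17 08:20 UTC
Rule 3/5 (TAY, -03:45): 2025-05-21 07:51 UTC ≤ query < 2025-12-04 20:36 UTC
8·60 + 20 - 225 = 275 min
275 = 0·1440 + 275; 275 = 4·60 + 35 → 04:35, same day
→ 2025-06-17 04:35 TAY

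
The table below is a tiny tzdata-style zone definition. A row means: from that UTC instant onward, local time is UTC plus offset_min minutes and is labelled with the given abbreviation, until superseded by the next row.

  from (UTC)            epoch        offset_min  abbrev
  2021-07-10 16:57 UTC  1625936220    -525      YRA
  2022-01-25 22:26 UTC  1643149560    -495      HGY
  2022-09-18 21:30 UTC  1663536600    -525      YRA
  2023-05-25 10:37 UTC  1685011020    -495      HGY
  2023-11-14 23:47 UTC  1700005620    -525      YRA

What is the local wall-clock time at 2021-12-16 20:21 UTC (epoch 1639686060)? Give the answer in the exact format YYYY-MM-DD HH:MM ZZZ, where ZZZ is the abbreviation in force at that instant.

2021-12-16 11:36 YRA

Query: 2021-12-16 20:21 UTC
Rule 1/5 (YRA, -08:45): 2021-07-10 16:57 UTC ≤ query < 2022-01-25 22:26 UTC
20·60 + 21 - 525 = 696 min
696 = 0·1440 + 696; 696 = 11·60 + 36 → 11:36, same day
→ 2021-12-16 11:36 YRA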